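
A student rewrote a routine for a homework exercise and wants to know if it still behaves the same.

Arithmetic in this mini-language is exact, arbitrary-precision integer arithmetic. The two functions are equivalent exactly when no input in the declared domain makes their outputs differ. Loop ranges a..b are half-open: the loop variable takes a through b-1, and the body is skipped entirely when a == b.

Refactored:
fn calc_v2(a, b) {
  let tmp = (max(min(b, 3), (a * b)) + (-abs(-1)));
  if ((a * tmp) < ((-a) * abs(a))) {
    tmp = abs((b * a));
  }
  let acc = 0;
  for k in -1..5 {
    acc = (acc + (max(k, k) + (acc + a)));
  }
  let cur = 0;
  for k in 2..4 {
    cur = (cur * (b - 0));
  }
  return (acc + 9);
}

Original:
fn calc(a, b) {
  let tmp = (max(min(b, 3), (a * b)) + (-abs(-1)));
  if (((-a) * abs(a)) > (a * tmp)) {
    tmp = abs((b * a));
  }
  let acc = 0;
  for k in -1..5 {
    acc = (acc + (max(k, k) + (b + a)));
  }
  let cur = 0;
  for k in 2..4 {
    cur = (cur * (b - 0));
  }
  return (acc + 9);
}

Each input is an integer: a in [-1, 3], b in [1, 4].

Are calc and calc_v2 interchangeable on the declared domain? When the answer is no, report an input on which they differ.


Run the pair on a=-1, b=1.
calc: tmp becomes 0; next (((-a) * abs(a)) > (a * tmp)) evaluates to true; next tmp becomes 1; next acc becomes 0; next at k=-1:; next acc becomes -1; next at k=0:; next acc becomes -1; next at k=1:; next acc becomes 0; next at k=2:; next acc becomes 2; next at k=3:; next acc becomes 5; next at k=4:; next acc becomes 9; next cur becomes 0; next at k=2:; next cur becomes 0; next at k=3:; next cur becomes 0; next final value 18
calc_v2: tmp becomes 0; next ((a * tmp) < ((-a) * abs(a))) evaluates to true; next tmp becomes 1; next acc becomes 0; next at k=-1:; next acc becomes -2; next at k=0:; next acc becomes -5; next at k=1:; next acc becomes -10; next at k=2:; next acc becomes -19; next at k=3:; next acc becomes -36; next at k=4:; next acc becomes -69; next cur becomes 0; next at k=2:; next cur becomes 0; next at k=3:; next cur becomes 0; next final value -60
18 vs -60 — the two versions disagree here.
verdict: not equivalent; witness: a=-1, b=1


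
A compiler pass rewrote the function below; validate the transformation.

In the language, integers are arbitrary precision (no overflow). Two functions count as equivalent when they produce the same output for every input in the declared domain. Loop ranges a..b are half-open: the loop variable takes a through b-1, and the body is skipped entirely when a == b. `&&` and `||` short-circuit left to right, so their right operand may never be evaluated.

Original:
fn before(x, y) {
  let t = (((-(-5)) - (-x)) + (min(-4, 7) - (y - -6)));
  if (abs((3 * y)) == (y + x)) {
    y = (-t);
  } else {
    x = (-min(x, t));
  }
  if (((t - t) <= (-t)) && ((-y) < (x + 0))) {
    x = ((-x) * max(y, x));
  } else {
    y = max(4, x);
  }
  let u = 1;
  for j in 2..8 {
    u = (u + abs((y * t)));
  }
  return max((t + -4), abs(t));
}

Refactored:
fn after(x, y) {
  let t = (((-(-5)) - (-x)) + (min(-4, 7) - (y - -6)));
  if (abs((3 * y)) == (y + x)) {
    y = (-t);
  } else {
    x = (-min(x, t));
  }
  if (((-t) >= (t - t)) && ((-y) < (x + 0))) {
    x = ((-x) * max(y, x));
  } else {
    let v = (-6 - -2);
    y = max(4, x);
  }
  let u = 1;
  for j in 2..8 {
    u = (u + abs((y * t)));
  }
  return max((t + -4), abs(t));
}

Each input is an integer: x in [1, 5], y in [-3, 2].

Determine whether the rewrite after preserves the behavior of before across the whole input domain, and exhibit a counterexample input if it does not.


This is a faithful refactor — comparison usage differs, constant usage differs, local variable names differ, statement counts differ, arithmetic usage differs, but the computed results match everywhere.
Tracing x=4, y=-3: before: t = 2; (abs((3 * y)) == (y + x)) -> false; x = -2; (((t - t) <= (-t)) && ((-y) < (x + 0))) -> false; y = 4; u = 1; [j=2]; u = 9; [j=3]; u = 17; [j=4]; u = 25; [j=5]; u = 33; [j=6]; u = 41; [j=7]; u = 49; return 2 | after: t = 2; (abs((3 * y)) == (y + x)) -> false; x = -2; (((-t) >= (t - t)) && ((-y) < (x + 0))) -> false; v = -4; y = 4; u = 1; [j=2]; u = 9; [j=3]; u = 17; [j=4]; u = 25; [j=5]; u = 33; [j=6]; u = 41; [j=7]; u = 49; return 2 — matching result 2.
Across all 30 domain points the two functions coincide.
verdict: equivalent


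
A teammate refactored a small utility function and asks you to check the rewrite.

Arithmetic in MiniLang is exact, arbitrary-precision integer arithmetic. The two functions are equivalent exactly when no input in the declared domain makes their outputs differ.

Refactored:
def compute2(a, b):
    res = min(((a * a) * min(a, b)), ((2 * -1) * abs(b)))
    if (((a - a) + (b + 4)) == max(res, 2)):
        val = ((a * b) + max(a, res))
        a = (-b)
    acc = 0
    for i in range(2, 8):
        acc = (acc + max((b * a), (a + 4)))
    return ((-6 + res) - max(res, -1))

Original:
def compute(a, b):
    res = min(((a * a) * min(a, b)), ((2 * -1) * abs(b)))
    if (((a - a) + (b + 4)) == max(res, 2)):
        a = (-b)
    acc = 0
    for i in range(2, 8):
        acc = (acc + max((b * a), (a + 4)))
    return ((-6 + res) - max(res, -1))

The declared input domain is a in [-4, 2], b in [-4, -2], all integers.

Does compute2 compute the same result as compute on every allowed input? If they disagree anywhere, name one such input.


Behavior is preserved: although statement counts differ; and local variable names differ; and arithmetic usage differs; and min/max/abs usage differs, the outputs never diverge.
One worked example (a=1, b=-4) — compute: res = -8; (((a - a) + (b + 4)) == max(res, 2)) -> false; acc = 0; [i=2]; acc = 5; [i=3]; acc = 10; [i=4]; acc = 15; [i=5]; acc = 20; [i=6]; acc = 25; [i=7]; acc = 30; return -13; compute2: res = -8; (((a - a) + (b + 4)) == max(res, 2)) -> false; acc = 0; [i=2]; acc = 5; [i=3]; acc = 10; [i=4]; acc = 15; [i=5]; acc = 20; [i=6]; acc = 25; [i=7]; acc = 30; return -13; agreement on -13.
Checked all 21 inputs in the declared domain: the outputs agree on every one.
verdict: equivalent


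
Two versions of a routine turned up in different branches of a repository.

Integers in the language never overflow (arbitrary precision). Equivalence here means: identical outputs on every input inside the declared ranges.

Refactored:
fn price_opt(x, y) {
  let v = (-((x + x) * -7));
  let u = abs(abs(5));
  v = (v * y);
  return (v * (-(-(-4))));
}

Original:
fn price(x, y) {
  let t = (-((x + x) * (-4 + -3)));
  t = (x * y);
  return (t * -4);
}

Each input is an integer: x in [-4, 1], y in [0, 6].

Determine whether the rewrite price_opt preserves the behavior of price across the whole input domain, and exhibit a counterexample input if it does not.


The rewrite breaks on x=-4, y=1, where the results are 16 and 224.
price: t becomes -56; next t becomes -4; next final value 16
price_opt: v becomes -56; next u becomes 5; next v becomes -56; next final value 224
verdict: not equivalent; witness: x=-4, y=1


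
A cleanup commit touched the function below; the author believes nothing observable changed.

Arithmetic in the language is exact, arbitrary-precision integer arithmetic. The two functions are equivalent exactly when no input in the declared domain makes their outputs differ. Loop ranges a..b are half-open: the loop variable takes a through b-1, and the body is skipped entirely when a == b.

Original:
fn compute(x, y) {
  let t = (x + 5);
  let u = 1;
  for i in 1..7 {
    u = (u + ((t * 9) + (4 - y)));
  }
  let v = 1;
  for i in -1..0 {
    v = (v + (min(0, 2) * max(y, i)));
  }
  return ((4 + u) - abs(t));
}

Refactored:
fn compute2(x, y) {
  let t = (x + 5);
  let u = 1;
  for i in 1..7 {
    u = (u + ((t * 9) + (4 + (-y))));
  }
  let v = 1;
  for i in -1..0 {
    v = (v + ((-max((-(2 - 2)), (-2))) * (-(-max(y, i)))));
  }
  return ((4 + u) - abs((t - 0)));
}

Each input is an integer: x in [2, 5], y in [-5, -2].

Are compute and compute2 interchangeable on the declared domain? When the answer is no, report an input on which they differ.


Changes here: min/max/abs usage differs, arithmetic usage differs, constant usage differs; the full 16-point sweep finds no disagreement.
verdict: equivalent


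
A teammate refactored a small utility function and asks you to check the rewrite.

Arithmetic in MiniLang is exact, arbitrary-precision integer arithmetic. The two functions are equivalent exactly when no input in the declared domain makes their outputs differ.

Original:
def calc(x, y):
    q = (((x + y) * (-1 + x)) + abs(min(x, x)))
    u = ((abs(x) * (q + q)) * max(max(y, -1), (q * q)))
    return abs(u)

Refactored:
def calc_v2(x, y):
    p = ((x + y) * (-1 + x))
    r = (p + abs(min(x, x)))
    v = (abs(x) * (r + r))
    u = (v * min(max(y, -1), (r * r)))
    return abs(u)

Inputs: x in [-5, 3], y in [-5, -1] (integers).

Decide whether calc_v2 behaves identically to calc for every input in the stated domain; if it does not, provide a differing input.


Try x=-5, y=-5.
calc: q becomes 65; next u becomes 2746250; next final value 2746250
calc_v2: p becomes 60; next r becomes 65; next v becomes 650; next u becomes -650; next final value 650
2746250 and 650 differ, so these are not the same function on this domain.
verdict: not equivalent; witness: x=-5, y=-5


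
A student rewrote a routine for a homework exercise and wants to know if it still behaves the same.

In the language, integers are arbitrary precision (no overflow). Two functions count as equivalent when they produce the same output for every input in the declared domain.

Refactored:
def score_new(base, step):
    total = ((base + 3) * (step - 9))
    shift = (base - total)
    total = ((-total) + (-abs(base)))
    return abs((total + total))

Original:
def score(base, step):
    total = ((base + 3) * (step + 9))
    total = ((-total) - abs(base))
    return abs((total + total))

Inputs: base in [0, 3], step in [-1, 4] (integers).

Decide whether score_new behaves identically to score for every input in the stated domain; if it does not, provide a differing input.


On input base=0, step=-1, score returns 48 while score_new returns 60.
verdict: not equivalent; witness: base=0, step=-1


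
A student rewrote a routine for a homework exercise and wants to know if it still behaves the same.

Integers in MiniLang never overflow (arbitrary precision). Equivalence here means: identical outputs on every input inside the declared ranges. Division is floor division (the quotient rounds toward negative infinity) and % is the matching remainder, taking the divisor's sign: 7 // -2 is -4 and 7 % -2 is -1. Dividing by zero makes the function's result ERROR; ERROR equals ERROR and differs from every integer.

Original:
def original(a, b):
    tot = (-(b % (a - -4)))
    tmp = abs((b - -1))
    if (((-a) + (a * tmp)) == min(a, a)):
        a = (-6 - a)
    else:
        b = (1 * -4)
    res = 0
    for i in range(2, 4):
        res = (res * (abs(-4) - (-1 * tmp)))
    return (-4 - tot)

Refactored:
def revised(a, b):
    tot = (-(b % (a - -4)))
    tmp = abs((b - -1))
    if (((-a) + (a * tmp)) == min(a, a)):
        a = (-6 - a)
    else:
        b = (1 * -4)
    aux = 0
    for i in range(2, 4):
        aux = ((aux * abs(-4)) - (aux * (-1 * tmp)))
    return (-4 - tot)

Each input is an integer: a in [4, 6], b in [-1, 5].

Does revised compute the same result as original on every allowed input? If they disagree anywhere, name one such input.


Behavior is preserved: although local variable names differ, and arithmetic usage differs, the outputs never diverge.
One worked example (a=6, b=0) — original: tot := 0 | tmp := 1 | (((-a) + (a * tmp)) == min(a, a)): false | b := -4 | res := 0 | iter i=2: | res := 0 | iter i=3: | res := 0 | result -4; revised: tot := 0 | tmp := 1 | (((-a) + (a * tmp)) == min(a, a)): false | b := -4 | aux := 0 | iter i=2: | aux := 0 | iter i=3: | aux := 0 | result -4; agreement on -4.
Checked all 21 inputs in the declared domain: the outputs agree on every one.
verdict: equivalent


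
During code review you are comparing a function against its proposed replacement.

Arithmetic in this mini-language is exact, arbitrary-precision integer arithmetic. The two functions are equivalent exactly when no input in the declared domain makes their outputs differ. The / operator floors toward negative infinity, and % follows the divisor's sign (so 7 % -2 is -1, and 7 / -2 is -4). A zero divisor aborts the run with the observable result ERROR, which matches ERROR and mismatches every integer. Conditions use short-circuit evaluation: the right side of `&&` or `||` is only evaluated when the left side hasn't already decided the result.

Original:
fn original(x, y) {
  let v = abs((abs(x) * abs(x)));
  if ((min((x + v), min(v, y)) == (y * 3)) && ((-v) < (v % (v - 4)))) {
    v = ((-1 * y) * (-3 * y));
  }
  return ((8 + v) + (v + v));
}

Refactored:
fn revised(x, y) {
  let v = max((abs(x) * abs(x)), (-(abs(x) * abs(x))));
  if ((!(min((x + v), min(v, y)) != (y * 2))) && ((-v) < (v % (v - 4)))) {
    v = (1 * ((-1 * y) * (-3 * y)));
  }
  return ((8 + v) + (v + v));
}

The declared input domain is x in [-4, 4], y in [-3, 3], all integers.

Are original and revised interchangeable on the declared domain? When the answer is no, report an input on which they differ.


Equivalent. The one real change (`3` became `2`) has no effect anywhere in the declared ranges.
Across all 63 domain points the two functions coincide.
Spot check at x=4, y=-3 — original: v = 16; ((min((x + v), min(v, y)) == (y * 3)) && ((-v) < (v % (v - 4)))) -> false; return 56. revised: v = 16; ((!(min((x + v), min(v, y)) != (y * 2))) && ((-v) < (v % (v - 4)))) -> false; return 56. Both give 56.
verdict: equivalent


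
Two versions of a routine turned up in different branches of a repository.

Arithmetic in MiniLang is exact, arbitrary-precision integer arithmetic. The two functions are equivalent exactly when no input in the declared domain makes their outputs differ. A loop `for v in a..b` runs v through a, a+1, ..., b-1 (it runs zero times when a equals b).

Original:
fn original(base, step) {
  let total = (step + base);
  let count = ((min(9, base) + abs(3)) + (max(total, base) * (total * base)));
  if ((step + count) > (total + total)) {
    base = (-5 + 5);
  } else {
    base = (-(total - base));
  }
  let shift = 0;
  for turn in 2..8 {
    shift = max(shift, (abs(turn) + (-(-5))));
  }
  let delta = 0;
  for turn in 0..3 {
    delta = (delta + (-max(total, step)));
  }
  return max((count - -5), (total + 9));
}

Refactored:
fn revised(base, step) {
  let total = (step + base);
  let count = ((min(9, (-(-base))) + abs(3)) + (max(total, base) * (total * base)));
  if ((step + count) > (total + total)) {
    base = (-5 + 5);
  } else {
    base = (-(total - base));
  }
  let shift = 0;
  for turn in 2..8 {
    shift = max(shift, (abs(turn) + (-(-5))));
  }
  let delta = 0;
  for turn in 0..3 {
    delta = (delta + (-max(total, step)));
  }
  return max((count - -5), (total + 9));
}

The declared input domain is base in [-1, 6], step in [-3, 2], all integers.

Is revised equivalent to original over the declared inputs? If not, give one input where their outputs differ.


The two versions differ — the changes include same computation, different form.
As a probe, take base=6, step=1: original runs total := 7 | count := 303 | ((step + count) > (total + total)): true | base := 0 | shift := 0 | iter turn=2: | shift := 7 | iter turn=3: | shift := 8 | iter turn=4: | shift := 9 | iter turn=5: | shift := 10 | iter turn=6: | shift := 11 | iter turn=7: | shift := 12 | delta := 0 | iter turn=0: | delta := -7 | iter turn=1: | delta := -14 | iter turn=2: | delta := -21 | result 308; revised runs total := 7 | count := 303 | ((step + count) > (total + total)): true | base := 0 | shift := 0 | iter turn=2: | shift := 7 | iter turn=3: | shift := 8 | iter turn=4: | shift := 9 | iter turn=5: | shift := 10 | iter turn=6: | shift := 11 | iter turn=7: | shift := 12 | delta := 0 | iter turn=0: | delta := -7 | iter turn=1: | delta := -14 | iter turn=2: | delta := -21 | result 308; both end at 308.
Every one of the 48 inputs gives matching results.
verdict: equivalent


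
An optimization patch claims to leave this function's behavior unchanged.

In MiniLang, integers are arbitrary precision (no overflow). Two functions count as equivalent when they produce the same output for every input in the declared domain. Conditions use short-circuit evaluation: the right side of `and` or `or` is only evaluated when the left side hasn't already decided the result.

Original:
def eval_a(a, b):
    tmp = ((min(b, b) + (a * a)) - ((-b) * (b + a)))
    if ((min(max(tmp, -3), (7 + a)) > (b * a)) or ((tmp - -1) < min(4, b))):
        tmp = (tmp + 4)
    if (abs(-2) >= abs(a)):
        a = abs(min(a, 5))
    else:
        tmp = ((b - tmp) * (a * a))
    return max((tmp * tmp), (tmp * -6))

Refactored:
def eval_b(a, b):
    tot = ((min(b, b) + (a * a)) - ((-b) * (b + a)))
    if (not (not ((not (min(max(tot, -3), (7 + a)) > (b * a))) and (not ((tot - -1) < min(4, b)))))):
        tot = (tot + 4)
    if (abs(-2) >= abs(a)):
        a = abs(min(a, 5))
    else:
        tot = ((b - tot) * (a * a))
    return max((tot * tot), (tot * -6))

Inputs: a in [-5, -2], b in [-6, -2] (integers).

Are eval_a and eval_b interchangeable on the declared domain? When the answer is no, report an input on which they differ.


Try a=-5, b=-6.
eval_a: tmp = 85; ((min(max(tmp, -3), (7 + a)) > (b * a)) or ((tmp - -1) < min(4, b))) -> false; (abs(-2) >= abs(a)) -> false; tmp = -2275; return 5175625
eval_b: tot = 85; (not (not ((not (min(max(tot, -3), (7 + a)) > (b * a))) and (not ((tot - -1) < min(4, b)))))) -> true; tot = 89; (abs(-2) >= abs(a)) -> false; tot = -2375; return 5640625
5175625 vs 5640625 — the two versions disagree here.
verdict: not equivalent; witness: a=-5, b=-6


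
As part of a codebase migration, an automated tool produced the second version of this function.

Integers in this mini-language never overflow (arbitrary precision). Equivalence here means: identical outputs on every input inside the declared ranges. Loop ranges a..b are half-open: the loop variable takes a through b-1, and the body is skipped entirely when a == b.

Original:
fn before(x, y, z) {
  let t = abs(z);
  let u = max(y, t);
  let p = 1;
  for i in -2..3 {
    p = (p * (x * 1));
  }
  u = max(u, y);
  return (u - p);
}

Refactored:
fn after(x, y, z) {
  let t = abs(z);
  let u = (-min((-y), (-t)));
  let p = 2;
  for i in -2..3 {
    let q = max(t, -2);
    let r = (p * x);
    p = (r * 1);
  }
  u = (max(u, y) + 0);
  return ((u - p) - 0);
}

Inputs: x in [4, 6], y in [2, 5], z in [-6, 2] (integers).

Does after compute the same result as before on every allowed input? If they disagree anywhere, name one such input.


These are not equivalent — on x=4, y=2, z=-6 the outputs split (-1018 vs -2042).
before: t=6, then u=6, then p=1, then (i=-2), then p=4, then (i=-1), then p=16, then (i=0), then p=64, then (i=1), then p=256, then (i=2), then p=1024, then u=6, then returns -1018
after: t=6, then u=6, then p=2, then (i=-2), then q=6, then r=8, then p=8, then (i=-1), then q=6, then r=32, then p=32, then (i=0), then q=6, then r=128, then p=128, then (i=1), then q=6, then r=512, then p=512, then (i=2), then q=6, then r=2048, then p=2048, then u=6, then returns -2042
verdict: not equivalent; witness: x=4, y=2, z=-6


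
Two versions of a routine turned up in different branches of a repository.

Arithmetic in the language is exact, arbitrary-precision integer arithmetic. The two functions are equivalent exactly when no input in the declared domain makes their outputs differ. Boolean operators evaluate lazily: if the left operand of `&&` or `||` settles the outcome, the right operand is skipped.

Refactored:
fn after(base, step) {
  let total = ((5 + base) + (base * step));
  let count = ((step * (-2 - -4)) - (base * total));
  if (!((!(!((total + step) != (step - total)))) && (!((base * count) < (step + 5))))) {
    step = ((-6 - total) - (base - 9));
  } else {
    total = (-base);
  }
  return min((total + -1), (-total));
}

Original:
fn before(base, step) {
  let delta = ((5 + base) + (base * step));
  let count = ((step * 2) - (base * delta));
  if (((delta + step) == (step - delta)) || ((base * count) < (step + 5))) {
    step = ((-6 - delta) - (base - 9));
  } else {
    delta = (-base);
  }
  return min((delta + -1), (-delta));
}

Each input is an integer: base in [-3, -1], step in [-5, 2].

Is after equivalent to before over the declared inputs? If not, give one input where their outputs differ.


Equivalent — the differences include comparison usage differs; and local variable names differ; and arithmetic usage differs; and constant usage differs; and boolean connective usage differs, yet no declared input distinguishes the two.
One worked example (base=-1, step=-3) — before: delta = 7; count = 1; (((delta + step) == (step - delta)) || ((base * count) < (step + 5))) -> true; step = -3; return -7; after: total = 7; count = 1; (!((!(!((total + step) != (step - total)))) && (!((base * count) < (step + 5))))) -> true; step = -3; return -7; agreement on -7.
Sweeping the whole domain (24 inputs) finds no disagreement.
verdict: equivalent


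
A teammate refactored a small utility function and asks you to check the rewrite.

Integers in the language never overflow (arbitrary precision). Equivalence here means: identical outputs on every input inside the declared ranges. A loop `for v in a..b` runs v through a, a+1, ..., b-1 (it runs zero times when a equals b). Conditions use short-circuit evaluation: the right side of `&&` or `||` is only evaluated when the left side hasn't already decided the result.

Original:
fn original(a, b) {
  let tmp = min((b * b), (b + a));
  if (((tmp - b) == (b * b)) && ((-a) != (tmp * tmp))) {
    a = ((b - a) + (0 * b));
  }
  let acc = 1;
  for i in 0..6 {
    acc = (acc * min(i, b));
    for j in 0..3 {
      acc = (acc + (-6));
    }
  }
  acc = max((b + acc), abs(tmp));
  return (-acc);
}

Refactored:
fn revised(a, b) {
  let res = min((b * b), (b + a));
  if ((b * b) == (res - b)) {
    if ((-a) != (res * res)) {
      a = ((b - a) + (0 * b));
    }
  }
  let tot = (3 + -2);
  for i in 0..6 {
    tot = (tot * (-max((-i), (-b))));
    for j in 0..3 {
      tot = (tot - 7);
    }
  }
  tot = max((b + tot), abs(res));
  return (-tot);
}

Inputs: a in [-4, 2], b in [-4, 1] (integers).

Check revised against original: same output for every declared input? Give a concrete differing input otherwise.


There is a counterexample at a=-4, b=-4: -18834 on one side, -21291 on the other.
original: tmp := -8 | (((tmp - b) == (b * b)) && ((-a) != (tmp * tmp))): false | acc := 1 | iter i=0: | acc := -4 | iter j=0: | acc := -10 | iter j=1: | acc := -16 | iter j=2: | acc := -22 | iter i=1: | acc := 88 | iter j=0: | acc := 82 | iter j=1: | acc := 76 | iter j=2: | acc := 70 | iter i=2: | acc := -280 | iter j=0: | acc := -286 | iter j=1: | acc := -292 | iter j=2: | acc := -298 | iter i=3: | acc := 1192 | iter j=0: | acc := 1186 | iter j=1: | acc := 1180 | iter j=2: | acc := 1174 | iter i=4: | acc := -4696 | iter j=0: | acc := -4702 | iter j=1: | acc := -4708 | iter j=2: | acc := -4714 | iter i=5: | acc := 18856 | iter j=0: | acc := 18850 | iter j=1: | acc := 18844 | iter j=2: | acc := 18838 | acc := 18834 | result -18834
revised: res := -8 | ((b * b) == (res - b)): false | tot := 1 | iter i=0: | tot := -4 | iter j=0: | tot := -11 | iter j=1: | tot := -18 | iter j=2: | tot := -25 | iter i=1: | tot := 100 | iter j=0: | tot := 93 | iter j=1: | tot := 86 | iter j=2: | tot := 79 | iter i=2: | tot := -316 | iter j=0: | tot := -323 | iter j=1: | tot := -330 | iter j=2: | tot := -337 | iter i=3: | tot := 1348 | iter j=0: | tot := 1341 | iter j=1: | tot := 1334 | iter j=2: | tot := 1327 | iter i=4: | tot := -5308 | iter j=0: | tot := -5315 | iter j=1: | tot := -5322 | iter j=2: | tot := -5329 | iter i=5: | tot := 21316 | iter j=0: | tot := 21309 | iter j=1: | tot := 21302 | iter j=2: | tot := 21295 | tot := 21291 | result -21291
verdict: not equivalent; witness: a=-4, b=-4


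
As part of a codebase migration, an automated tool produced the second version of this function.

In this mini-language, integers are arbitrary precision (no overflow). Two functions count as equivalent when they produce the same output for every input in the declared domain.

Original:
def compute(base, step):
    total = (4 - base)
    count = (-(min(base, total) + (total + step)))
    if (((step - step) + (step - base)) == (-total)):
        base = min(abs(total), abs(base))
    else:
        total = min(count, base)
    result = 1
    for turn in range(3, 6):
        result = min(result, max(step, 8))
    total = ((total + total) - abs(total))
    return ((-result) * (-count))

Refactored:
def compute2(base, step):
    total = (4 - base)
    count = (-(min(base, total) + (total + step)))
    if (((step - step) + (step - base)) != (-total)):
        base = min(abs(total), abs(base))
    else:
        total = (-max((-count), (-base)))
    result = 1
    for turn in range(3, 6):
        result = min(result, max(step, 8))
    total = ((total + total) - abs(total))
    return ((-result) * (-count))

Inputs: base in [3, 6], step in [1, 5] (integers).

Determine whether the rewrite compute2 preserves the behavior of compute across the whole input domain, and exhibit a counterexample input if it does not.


The suspicious edit (`(((step - step) + (step - base)) == (-total))` became `(((step - step) + (step - base)) != (-total))`) never changes the result for any input inside the declared domain.
As a probe, take base=5, step=5: compute runs total = -1; count = -3; (((step - step) + (step - base)) == (-total)) -> false; total = -3; result = 1; [turn=3]; result = 1; [turn=4]; result = 1; [turn=5]; result = 1; total = -9; return -3; compute2 runs total = -1; count = -3; (((step - step) + (step - base)) != (-total)) -> true; base = 1; result = 1; [turn=3]; result = 1; [turn=4]; result = 1; [turn=5]; result = 1; total = -3; return -3; both end at -3.
Sweeping the whole domain (20 inputs) finds no disagreement.
verdict: equivalent


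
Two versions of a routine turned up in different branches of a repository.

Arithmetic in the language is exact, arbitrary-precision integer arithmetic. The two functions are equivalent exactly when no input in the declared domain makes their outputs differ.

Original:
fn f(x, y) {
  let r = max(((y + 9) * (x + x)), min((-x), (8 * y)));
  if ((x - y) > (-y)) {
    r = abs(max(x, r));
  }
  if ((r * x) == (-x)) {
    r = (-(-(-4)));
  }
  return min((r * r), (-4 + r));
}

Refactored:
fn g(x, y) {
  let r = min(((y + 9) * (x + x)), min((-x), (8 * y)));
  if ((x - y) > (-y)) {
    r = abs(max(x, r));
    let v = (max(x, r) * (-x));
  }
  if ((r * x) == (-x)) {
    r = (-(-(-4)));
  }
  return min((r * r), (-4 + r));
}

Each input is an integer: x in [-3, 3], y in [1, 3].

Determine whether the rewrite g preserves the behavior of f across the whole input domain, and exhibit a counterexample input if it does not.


Take x=-3, y=1.
f: r becomes 3; next ((x - y) > (-y)) evaluates to false; next ((r * x) == (-x)) evaluates to false; next final value -1
g: r becomes -60; next ((x - y) > (-y)) evaluates to false; next ((r * x) == (-x)) evaluates to false; next final value -64
-1 != -64, so the rewrite changes behavior.
verdict: not equivalent; witness: x=-3, y=1


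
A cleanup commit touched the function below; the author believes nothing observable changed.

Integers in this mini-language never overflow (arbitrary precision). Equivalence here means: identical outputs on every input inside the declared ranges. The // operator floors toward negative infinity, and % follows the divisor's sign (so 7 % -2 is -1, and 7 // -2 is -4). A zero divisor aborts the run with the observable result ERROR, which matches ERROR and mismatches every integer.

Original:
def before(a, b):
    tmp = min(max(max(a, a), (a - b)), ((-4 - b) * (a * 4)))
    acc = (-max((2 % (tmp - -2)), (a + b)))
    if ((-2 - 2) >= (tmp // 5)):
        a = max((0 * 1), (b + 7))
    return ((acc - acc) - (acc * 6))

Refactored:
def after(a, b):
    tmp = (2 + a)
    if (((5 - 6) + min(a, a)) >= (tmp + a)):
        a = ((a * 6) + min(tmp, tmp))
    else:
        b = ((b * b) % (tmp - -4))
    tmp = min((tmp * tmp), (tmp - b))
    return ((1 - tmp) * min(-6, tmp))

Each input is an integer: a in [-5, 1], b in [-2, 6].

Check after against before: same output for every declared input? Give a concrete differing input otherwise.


Not equivalent: a=-5, b=-2 separates them (0 vs -12).
before: tmp = -3; acc = 0; ((-2 - 2) >= (tmp // 5)) -> false; return 0
after: tmp = -3; (((5 - 6) + min(a, a)) >= (tmp + a)) -> true; a = -33; tmp = -1; return -12
verdict: not equivalent; witness: a=-5, b=-2


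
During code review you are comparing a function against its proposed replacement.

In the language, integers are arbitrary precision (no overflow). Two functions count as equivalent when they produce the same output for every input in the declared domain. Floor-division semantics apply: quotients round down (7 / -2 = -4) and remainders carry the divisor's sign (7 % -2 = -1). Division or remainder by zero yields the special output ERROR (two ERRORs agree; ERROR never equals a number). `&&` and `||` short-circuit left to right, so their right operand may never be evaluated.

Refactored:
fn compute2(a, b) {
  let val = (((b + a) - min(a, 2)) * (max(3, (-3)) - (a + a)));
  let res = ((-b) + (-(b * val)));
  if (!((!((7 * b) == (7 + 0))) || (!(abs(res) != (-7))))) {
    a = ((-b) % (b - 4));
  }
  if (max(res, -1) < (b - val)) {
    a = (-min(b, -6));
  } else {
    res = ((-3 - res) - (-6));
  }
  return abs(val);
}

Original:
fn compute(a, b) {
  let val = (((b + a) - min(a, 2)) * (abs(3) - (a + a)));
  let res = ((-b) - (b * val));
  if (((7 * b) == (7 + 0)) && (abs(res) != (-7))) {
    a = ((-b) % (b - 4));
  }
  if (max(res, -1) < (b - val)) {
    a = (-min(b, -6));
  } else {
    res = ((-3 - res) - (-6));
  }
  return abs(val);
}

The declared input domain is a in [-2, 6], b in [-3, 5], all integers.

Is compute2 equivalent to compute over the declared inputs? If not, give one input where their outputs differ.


Comparing the listings, the differences include: min/max/abs usage differs, and constant usage differs, and arithmetic usage differs, and boolean connective usage differs.
One worked example (a=4, b=-1) — compute: val := -5 | res := -4 | (((7 * b) == (7 + 0)) && (abs(res) != (-7))): false | (max(res, -1) < (b - val)): true | a := 6 | result 5; compute2: val := -5 | res := -4 | (!((!((7 * b) == (7 + 0))) || (!(abs(res) != (-7))))): false | (max(res, -1) < (b - val)): true | a := 6 | result 5; agreement on 5.
An exhaustive pass over the 81 declared inputs shows identical outputs.
verdict: equivalent


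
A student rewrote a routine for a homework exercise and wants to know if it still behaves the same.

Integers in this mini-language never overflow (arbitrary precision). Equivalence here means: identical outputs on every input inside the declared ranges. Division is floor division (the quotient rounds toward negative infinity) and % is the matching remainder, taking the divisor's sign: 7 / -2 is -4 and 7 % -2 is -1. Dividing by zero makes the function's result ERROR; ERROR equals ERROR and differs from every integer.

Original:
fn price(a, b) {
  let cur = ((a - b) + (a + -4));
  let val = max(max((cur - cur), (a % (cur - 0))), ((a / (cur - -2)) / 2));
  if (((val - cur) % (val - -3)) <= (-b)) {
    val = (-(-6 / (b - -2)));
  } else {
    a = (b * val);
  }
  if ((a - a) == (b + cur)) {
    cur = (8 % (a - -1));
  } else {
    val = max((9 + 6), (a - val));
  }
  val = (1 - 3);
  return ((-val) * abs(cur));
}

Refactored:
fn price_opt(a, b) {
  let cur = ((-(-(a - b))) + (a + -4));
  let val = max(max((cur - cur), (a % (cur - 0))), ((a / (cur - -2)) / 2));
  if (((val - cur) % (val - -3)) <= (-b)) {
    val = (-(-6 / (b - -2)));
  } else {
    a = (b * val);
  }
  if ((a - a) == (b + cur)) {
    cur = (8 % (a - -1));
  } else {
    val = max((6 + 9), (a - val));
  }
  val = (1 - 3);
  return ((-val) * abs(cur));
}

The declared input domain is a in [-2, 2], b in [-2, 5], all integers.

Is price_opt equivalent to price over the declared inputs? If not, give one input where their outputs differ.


This is a faithful refactor — same computation, different form, but the computed results match everywhere.
Tracing a=-1, b=3: price: cur=-9, then val=0, then (((val - cur) % (val - -3)) <= (-b)) is false, then a=0, then ((a - a) == (b + cur)) is false, then val=15, then val=-2, then returns 18 | price_opt: cur=-9, then val=0, then (((val - cur) % (val - -3)) <= (-b)) is false, then a=0, then ((a - a) == (b + cur)) is false, then val=15, then val=-2, then returns 18 — matching result 18.
Every one of the 40 inputs gives matching results.
verdict: equivalent


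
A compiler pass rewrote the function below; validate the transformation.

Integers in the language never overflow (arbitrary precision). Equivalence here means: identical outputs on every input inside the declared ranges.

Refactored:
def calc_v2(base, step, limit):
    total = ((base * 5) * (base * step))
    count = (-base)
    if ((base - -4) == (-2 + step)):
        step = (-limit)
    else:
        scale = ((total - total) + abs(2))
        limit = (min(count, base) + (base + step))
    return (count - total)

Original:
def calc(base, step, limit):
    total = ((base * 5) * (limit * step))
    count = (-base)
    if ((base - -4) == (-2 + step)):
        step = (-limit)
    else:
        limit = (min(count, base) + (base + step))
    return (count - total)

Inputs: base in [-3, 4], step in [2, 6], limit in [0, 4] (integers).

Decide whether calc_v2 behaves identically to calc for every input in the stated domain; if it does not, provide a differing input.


Try base=-3, step=2, limit=0.
calc: total becomes 0; next count becomes 3; next ((base - -4) == (-2 + step)) evaluates to false; next limit becomes -4; next final value 3
calc_v2: total becomes 90; next count becomes 3; next ((base - -4) == (-2 + step)) evaluates to false; next scale becomes 2; next limit becomes -4; next final value -87
3 vs -87 — the two versions disagree here.
verdict: not equivalent; witness: base=-3, step=2, limit=0


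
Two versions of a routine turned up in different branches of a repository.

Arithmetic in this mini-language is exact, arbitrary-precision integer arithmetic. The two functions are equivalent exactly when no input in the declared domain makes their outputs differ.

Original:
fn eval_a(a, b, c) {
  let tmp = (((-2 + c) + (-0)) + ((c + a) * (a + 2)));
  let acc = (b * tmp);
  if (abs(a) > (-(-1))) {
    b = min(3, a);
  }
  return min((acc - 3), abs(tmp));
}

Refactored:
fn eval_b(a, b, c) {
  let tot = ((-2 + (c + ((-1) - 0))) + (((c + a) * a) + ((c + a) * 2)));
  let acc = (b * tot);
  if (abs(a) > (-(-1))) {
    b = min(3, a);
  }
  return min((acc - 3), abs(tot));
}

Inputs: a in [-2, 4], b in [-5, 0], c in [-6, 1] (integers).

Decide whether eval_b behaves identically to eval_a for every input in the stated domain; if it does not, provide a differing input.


There is a counterexample at a=-2, b=-5, c=-6: 8 on one side, 9 on the other.
eval_a: tmp becomes -8; next acc becomes 40; next (abs(a) > (-(-1))) evaluates to true; next b becomes -2; next final value 8
eval_b: tot becomes -9; next acc becomes 45; next (abs(a) > (-(-1))) evaluates to true; next b becomes -2; next final value 9
verdict: not equivalent; witness: a=-2, b=-5, c=-6


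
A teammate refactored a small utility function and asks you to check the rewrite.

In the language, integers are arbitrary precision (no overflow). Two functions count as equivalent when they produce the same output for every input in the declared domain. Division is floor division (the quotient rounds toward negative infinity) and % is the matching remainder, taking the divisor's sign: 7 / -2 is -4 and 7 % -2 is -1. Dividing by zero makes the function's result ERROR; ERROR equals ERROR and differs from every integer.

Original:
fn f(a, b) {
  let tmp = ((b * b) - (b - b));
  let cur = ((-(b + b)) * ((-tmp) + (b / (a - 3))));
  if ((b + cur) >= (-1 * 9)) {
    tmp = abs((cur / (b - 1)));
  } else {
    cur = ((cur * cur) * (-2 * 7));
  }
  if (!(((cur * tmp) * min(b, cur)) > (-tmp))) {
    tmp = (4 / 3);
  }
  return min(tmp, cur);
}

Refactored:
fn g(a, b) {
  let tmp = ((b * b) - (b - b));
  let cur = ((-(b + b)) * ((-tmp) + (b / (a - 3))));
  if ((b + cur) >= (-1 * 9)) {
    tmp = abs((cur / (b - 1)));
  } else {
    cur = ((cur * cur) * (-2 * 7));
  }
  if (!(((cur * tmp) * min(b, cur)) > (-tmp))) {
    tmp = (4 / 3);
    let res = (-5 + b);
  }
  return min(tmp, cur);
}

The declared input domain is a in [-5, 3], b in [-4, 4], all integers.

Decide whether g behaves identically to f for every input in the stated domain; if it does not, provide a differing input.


Reading the diff, among the changes: local variable names differ; also constant usage differs; also statement counts differ; also arithmetic usage differs.
One worked example (a=-2, b=2) — f: tmp=4, then cur=20, then ((b + cur) >= (-1 * 9)) is true, then tmp=20, then (!(((cur * tmp) * min(b, cur)) > (-tmp))) is false, then returns 20; g: tmp=4, then cur=20, then ((b + cur) >= (-1 * 9)) is true, then tmp=20, then (!(((cur * tmp) * min(b, cur)) > (-tmp))) is false, then returns 20; agreement on 20.
An exhaustive pass over the 81 declared inputs shows identical outputs.
verdict: equivalent


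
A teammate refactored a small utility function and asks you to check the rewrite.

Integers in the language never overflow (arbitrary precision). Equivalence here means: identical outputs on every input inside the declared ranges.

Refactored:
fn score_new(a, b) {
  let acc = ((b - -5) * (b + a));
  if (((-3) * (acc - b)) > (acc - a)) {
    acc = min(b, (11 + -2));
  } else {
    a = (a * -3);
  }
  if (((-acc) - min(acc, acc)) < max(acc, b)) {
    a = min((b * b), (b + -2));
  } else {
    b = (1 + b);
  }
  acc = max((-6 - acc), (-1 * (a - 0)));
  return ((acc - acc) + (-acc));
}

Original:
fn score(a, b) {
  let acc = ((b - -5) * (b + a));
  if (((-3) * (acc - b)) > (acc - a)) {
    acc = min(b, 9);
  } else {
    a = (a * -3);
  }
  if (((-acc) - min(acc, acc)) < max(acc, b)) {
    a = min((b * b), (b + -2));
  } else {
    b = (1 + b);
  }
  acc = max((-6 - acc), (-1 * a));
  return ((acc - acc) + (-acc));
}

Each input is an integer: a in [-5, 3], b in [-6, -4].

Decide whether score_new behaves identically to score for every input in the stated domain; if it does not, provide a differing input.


Equivalent — the differences include arithmetic usage differs; and constant usage differs, yet no declared input distinguishes the two.
As a probe, take a=3, b=-6: score runs acc = 3; (((-3) * (acc - b)) > (acc - a)) -> false; a = -9; (((-acc) - min(acc, acc)) < max(acc, b)) -> true; a = -8; acc = 8; return -8; score_new runs acc = 3; (((-3) * (acc - b)) > (acc - a)) -> false; a = -9; (((-acc) - min(acc, acc)) < max(acc, b)) -> true; a = -8; acc = 8; return -8; both end at -8.
Checked all 27 inputs in the declared domain: the outputs agree on every one.
verdict: equivalent


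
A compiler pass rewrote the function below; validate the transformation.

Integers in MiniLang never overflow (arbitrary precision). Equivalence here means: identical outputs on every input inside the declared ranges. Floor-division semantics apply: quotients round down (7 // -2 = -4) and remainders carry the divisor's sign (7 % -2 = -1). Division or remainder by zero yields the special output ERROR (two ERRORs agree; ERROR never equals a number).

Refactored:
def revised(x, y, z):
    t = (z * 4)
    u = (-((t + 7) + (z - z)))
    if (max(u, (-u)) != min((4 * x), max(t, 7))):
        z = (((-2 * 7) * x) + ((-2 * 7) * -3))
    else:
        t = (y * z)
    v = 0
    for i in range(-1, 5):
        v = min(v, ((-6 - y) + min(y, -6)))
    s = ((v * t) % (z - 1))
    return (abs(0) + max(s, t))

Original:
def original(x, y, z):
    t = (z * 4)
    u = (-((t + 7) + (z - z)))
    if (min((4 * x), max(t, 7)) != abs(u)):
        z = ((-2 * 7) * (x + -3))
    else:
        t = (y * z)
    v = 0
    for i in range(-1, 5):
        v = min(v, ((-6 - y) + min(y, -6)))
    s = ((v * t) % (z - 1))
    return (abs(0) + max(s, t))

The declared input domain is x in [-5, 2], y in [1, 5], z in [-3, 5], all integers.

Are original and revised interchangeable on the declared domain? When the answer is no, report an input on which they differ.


Comparing the listings, the differences include: min/max/abs usage differs, and arithmetic usage differs, and constant usage differs.
Tracing x=-2, y=1, z=4: original: t := 16 | u := -23 | (min((4 * x), max(t, 7)) != abs(u)): true | z := 70 | v := 0 | iter i=-1: | v := -13 | iter i=0: | v := -13 | iter i=1: | v := -13 | iter i=2: | v := -13 | iter i=3: | v := -13 | iter i=4: | v := -13 | s := 68 | result 68 | revised: t := 16 | u := -23 | (max(u, (-u)) != min((4 * x), max(t, 7))): true | z := 70 | v := 0 | iter i=-1: | v := -13 | iter i=0: | v := -13 | iter i=1: | v := -13 | iter i=2: | v := -13 | iter i=3: | v := -13 | iter i=4: | v := -13 | s := 68 | result 68 — matching result 68.
Every one of the 360 inputs gives matching results.
verdict: equivalent
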